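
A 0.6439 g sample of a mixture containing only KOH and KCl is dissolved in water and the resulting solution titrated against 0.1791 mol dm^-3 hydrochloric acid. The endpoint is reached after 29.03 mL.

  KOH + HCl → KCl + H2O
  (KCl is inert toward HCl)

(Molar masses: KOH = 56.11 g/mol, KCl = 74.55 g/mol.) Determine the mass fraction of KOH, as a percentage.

n(HCl) = 0.02903 × 0.1791 = 5.199 × 10^-3 mol
Let x = n(KOH), y = n(KCl).
Titrant: 1x = 5.199 × 10^-3;  mass: 56.11x + 74.55y = 0.6439
Solving, x = 5.199 × 10^-3 mol, y = 4.724 × 10^-3 mol
mass of KOH = 5.199 × 10^-3 × 56.11 = 0.2917 g
% KOH = 0.2917 / 0.6439 × 100 = 45.31 %

45.31 %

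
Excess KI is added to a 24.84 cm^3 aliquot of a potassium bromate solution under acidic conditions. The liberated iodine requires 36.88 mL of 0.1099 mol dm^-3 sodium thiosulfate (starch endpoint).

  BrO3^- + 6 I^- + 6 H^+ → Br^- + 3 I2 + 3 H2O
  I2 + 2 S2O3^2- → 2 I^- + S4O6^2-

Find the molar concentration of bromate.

n(S2O3^2-) = 0.03688 × 0.1099 = 4.053 × 10^-3 mol
n(I2) = n(S2O3^2-)/2 = 2.027 × 10^-3 mol
From the 1:3 ratio, n(BrO3^-) in the aliquot = 1/3 × 2.027 × 10^-3 = 6.755 × 10^-4 mol
[BrO3^-] = 6.755 × 10^-4 / 0.02484 = 0.02719 mol/L

0.02719 mol/L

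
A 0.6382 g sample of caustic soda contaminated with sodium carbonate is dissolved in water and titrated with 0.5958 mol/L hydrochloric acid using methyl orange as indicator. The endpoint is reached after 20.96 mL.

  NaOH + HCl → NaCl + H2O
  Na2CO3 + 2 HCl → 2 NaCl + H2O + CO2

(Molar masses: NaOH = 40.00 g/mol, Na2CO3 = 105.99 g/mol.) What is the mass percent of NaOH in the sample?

11.38 %

n(HCl) = 0.02096 × 0.5958 = 0.01249 mol
Let x = n(NaOH), y = n(Na2CO3).
Titrant: 1x + 2y = 0.01249;  mass: 40.00x + 105.99y = 0.6382
Solving, x = 1.816 × 10^-3 mol, y = 5.336 × 10^-3 mol
mass of NaOH = 1.816 × 10^-3 × 40.00 = 0.07264 g
% NaOH = 0.07264 / 0.6382 × 100 = 11.38 %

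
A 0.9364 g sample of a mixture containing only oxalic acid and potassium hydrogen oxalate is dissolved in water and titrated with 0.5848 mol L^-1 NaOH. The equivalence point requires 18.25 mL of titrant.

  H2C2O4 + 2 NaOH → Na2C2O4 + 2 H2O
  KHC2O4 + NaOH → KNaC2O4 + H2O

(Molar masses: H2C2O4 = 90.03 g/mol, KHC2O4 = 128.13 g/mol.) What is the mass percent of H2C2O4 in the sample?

n(NaOH) = 0.01825 × 0.5848 = 0.01067 mol
Let x = n(H2C2O4), y = n(KHC2O4).
Titrant: 2x + 1y = 0.01067;  mass: 90.03x + 128.13y = 0.9364
Solving, x = 2.593 × 10^-3 mol, y = 5.486 × 10^-3 mol
mass of H2C2O4 = 2.593 × 10^-3 × 90.03 = 0.2335 g
% H2C2O4 = 0.2335 / 0.9364 × 100 = 24.93 %

24.93 %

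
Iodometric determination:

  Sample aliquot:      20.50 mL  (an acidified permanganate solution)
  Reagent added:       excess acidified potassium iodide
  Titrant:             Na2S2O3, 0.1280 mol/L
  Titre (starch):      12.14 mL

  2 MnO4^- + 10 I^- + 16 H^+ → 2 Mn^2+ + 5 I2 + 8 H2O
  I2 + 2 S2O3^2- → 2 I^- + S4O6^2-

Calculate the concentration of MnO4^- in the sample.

0.01516 mol/L

n(S2O3^2-) = 0.01214 × 0.1280 = 1.554 × 10^-3 mol
n(I2) = n(S2O3^2-)/2 = 7.770 × 10^-4 mol
From the 2:5 ratio, n(MnO4^-) in the aliquot = 2/5 × 7.770 × 10^-4 = 3.108 × 10^-4 mol
[MnO4^-] = 3.108 × 10^-4 / 0.02050 = 0.01516 mol/L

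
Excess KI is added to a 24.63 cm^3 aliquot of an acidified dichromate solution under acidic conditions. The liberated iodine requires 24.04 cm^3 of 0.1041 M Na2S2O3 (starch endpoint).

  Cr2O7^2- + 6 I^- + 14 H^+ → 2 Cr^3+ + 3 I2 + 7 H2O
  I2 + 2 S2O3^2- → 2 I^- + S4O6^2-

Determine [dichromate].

0.01693 M

n(S2O3^2-) = 0.02404 × 0.1041 = 2.503 × 10^-3 mol
n(I2) = n(S2O3^2-)/2 = 1.251 × 10^-3 mol
From the 1:3 ratio, n(Cr2O7^2-) in the aliquot = 1/3 × 1.251 × 10^-3 = 4.171 × 10^-4 mol
[Cr2O7^2-] = 4.171 × 10^-4 / 0.02463 = 0.01693 mol/L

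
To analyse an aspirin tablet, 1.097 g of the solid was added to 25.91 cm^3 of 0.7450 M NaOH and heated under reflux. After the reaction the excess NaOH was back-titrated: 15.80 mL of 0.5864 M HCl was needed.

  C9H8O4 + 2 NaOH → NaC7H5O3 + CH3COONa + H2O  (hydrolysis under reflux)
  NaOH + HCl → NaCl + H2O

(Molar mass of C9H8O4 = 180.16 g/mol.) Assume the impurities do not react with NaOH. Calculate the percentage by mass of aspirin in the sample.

82.43 %

n(NaOH) added = 0.02591 × 0.7450 = 0.01930 mol
n(HCl) used in back-titration = 0.01580 × 0.5864 = 9.265 × 10^-3 mol
n(NaOH) left over = 9.265 × 10^-3 mol (1:1 ratio)
n(NaOH) consumed by analyte = 0.01930 − 9.265 × 10^-3 = 0.01004 mol
From the 1:2 ratio, n(C9H8O4) = 1/2 × 0.01004 = 5.019 × 10^-3 mol
mass of C9H8O4 = 5.019 × 10^-3 × 180.16 = 0.9042 g
% C9H8O4 = 0.9042 / 1.097 × 100 = 82.43 %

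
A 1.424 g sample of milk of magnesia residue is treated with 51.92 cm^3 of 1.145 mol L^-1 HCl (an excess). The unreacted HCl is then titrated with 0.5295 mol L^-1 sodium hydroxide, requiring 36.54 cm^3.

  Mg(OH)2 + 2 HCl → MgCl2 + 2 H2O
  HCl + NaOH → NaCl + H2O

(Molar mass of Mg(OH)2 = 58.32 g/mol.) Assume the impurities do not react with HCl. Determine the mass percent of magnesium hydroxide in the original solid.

n(HCl) added = 0.05192 × 1.145 = 0.05945 mol
n(NaOH) used in back-titration = 0.03654 × 0.5295 = 0.01935 mol
n(HCl) left over = 0.01935 mol (1:1 ratio)
n(HCl) consumed by analyte = 0.05945 − 0.01935 = 0.04010 mol
From the 1:2 ratio, n(Mg(OH)2) = 1/2 × 0.04010 = 0.02005 mol
mass of Mg(OH)2 = 0.02005 × 58.32 = 1.169 g
% Mg(OH)2 = 1.169 / 1.424 × 100 = 82.12 %

82.12 %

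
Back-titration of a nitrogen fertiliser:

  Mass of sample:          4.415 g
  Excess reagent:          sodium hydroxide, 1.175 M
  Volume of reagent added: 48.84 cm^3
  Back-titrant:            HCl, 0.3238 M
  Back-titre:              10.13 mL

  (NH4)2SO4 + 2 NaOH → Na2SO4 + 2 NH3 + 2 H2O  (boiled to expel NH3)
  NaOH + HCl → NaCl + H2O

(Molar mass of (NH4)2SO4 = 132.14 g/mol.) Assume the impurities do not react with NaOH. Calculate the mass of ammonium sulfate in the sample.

n(NaOH) added = 0.04884 × 1.175 = 0.05739 mol
n(HCl) used in back-titration = 0.01013 × 0.3238 = 3.280 × 10^-3 mol
n(NaOH) left over = 3.280 × 10^-3 mol (1:1 ratio)
n(NaOH) consumed by analyte = 0.05739 − 3.280 × 10^-3 = 0.05411 mol
From the 1:2 ratio, n((NH4)2SO4) = 1/2 × 0.05411 = 0.02705 mol
mass of (NH4)2SO4 = 0.02705 × 132.14 = 3.575 g

3.575 g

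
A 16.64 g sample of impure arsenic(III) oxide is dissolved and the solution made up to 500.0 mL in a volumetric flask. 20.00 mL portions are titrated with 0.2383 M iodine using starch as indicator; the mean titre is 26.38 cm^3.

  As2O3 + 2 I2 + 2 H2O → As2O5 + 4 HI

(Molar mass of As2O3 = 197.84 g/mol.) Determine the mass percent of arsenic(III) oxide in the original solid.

93.43 %

n(I2) per titration = 0.02638 × 0.2383 = 6.286 × 10^-3 mol
From the 1:2 ratio, n(As2O3) in each aliquot = 1/2 × 6.286 × 10^-3 = 3.143 × 10^-3 mol
n(As2O3) in the whole flask = 3.143 × 10^-3 × 500.0/20.00 = 0.07858 mol
mass of As2O3 = 0.07858 × 197.84 = 15.55 g
% As2O3 = 15.55 / 16.64 × 100 = 93.43 %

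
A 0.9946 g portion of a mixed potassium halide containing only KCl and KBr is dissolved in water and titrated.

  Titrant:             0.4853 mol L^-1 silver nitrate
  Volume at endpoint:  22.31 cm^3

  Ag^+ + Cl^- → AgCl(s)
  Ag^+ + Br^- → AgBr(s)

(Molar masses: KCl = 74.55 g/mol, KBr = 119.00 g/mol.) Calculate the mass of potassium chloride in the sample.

0.4928 g

n(AgNO3) = 0.02231 × 0.4853 = 0.01083 mol
Let x = n(KCl), y = n(KBr).
Titrant: 1x + 1y = 0.01083;  mass: 74.55x + 119.00y = 0.9946
Solving, x = 6.610 × 10^-3 mol, y = 4.217 × 10^-3 mol
mass of KCl = 6.610 × 10^-3 × 74.55 = 0.4928 g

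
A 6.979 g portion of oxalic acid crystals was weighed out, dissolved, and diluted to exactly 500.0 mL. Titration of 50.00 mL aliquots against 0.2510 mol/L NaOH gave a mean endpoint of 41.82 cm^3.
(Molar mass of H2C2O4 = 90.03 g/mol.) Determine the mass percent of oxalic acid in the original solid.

67.71 %

H2C2O4 + 2 NaOH → Na2C2O4 + 2 H2O
n(NaOH) per titration = 0.04182 × 0.2510 = 0.01050 mol
From the 1:2 ratio, n(H2C2O4) in each aliquot = 1/2 × 0.01050 = 5.248 × 10^-3 mol
n(H2C2O4) in the whole flask = 5.248 × 10^-3 × 500.0/50.00 = 0.05248 mol
mass of H2C2O4 = 0.05248 × 90.03 = 4.725 g
% H2C2O4 = 4.725 / 6.979 × 100 = 67.71 %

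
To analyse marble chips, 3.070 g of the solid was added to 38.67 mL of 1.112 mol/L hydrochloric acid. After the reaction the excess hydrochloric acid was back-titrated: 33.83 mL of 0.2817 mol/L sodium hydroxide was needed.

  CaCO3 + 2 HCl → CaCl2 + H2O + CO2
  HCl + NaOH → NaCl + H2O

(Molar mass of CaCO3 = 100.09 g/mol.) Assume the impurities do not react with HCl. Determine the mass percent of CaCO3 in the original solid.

n(HCl) added = 0.03867 × 1.112 = 0.04300 mol
n(NaOH) used in back-titration = 0.03383 × 0.2817 = 9.530 × 10^-3 mol
n(HCl) left over = 9.530 × 10^-3 mol (1:1 ratio)
n(HCl) consumed by analyte = 0.04300 − 9.530 × 10^-3 = 0.03347 mol
From the 1:2 ratio, n(CaCO3) = 1/2 × 0.03347 = 0.01674 mol
mass of CaCO3 = 0.01674 × 100.09 = 1.675 g
% CaCO3 = 1.675 / 3.070 × 100 = 54.56 %

54.56 %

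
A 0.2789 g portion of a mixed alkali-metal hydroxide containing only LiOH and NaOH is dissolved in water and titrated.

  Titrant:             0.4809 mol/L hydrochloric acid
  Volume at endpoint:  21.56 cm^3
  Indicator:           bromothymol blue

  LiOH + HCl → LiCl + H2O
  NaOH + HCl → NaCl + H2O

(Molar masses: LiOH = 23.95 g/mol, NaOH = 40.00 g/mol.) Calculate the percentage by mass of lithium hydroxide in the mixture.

72.67 %

n(HCl) = 0.02156 × 0.4809 = 0.01037 mol
Let x = n(LiOH), y = n(NaOH).
Titrant: 1x + 1y = 0.01037;  mass: 23.95x + 40.00y = 0.2789
Solving, x = 8.463 × 10^-3 mol, y = 1.905 × 10^-3 mol
mass of LiOH = 8.463 × 10^-3 × 23.95 = 0.2027 g
% LiOH = 0.2027 / 0.2789 × 100 = 72.67 %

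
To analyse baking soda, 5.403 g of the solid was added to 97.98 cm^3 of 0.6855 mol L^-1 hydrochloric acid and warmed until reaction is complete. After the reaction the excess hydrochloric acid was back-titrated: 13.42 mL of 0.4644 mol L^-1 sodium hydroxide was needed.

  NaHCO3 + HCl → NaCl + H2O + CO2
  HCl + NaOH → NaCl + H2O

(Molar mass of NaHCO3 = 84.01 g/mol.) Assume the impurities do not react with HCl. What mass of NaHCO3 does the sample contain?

n(HCl) added = 0.09798 × 0.6855 = 0.06717 mol
n(NaOH) used in back-titration = 0.01342 × 0.4644 = 6.232 × 10^-3 mol
n(HCl) left over = 6.232 × 10^-3 mol (1:1 ratio)
n(HCl) consumed by analyte = 0.06717 − 6.232 × 10^-3 = 0.06093 mol
n(NaHCO3) = 0.06093 mol (1:1 ratio)
mass of NaHCO3 = 0.06093 × 84.01 = 5.119 g

5.119 g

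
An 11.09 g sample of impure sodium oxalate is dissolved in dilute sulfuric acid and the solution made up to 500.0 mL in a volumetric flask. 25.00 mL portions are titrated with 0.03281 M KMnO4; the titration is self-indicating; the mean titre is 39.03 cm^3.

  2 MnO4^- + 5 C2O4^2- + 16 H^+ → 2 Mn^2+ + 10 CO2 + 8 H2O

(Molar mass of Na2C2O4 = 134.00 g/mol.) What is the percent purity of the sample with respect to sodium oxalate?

77.37 %

n(KMnO4) per titration = 0.03903 × 0.03281 = 1.281 × 10^-3 mol
From the 5:2 ratio, n(Na2C2O4) in each aliquot = 5/2 × 1.281 × 10^-3 = 3.201 × 10^-3 mol
n(Na2C2O4) in the whole flask = 3.201 × 10^-3 × 500.0/25.00 = 0.06403 mol
mass of Na2C2O4 = 0.06403 × 134.00 = 8.580 g
% Na2C2O4 = 8.580 / 11.09 × 100 = 77.37 %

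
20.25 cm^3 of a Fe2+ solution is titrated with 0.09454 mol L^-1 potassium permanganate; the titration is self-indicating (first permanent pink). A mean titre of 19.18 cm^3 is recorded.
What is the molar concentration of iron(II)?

MnO4^- + 5 Fe^2+ + 8 H^+ → Mn^2+ + 5 Fe^3+ + 4 H2O
n(KMnO4) = 0.01918 L × 0.09454 mol/L = 1.813 × 10^-3 mol
From the 5:1 mole ratio, n(Fe2+) = 5/1 × 1.813 × 10^-3 = 9.066 × 10^-3 mol
[Fe2+] = 9.066 × 10^-3 mol / 0.02025 L = 0.4477 mol/L

0.4477 mol/L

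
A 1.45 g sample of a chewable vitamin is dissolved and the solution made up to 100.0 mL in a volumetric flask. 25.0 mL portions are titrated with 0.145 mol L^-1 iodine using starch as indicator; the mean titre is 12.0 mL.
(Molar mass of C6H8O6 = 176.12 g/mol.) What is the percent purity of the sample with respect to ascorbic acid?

C6H8O6 + I2 → C6H6O6 + 2 HI
n(I2) per titration = 0.0120 × 0.145 = 1.74 × 10^-3 mol
n(C6H8O6) in each aliquot = 1.74 × 10^-3 mol (1:1 ratio)
n(C6H8O6) in the whole flask = 1.74 × 10^-3 × 100.0/25.0 = 6.96 × 10^-3 mol
mass of C6H8O6 = 6.96 × 10^-3 × 176.12 = 1.23 g
% C6H8O6 = 1.23 / 1.45 × 100 = 84.5 %

84.5 %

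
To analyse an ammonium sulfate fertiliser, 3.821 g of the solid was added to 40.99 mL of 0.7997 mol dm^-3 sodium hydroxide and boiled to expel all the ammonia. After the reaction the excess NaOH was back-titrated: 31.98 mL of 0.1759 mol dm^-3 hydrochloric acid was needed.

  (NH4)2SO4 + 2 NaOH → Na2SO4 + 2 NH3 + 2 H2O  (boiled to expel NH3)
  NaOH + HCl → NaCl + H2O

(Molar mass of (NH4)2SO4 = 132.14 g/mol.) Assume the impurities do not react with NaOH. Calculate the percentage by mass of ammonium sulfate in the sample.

n(NaOH) added = 0.04099 × 0.7997 = 0.03278 mol
n(HCl) used in back-titration = 0.03198 × 0.1759 = 5.625 × 10^-3 mol
n(NaOH) left over = 5.625 × 10^-3 mol (1:1 ratio)
n(NaOH) consumed by analyte = 0.03278 − 5.625 × 10^-3 = 0.02715 mol
From the 1:2 ratio, n((NH4)2SO4) = 1/2 × 0.02715 = 0.01358 mol
mass of (NH4)2SO4 = 0.01358 × 132.14 = 1.794 g
% (NH4)2SO4 = 1.794 / 3.821 × 100 = 46.95 %

46.95 %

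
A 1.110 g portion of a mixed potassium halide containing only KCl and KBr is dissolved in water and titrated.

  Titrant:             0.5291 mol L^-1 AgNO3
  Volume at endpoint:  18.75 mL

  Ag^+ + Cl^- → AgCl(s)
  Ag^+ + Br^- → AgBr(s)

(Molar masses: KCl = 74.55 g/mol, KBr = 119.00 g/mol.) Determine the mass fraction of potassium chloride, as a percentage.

n(AgNO3) = 0.01875 × 0.5291 = 9.921 × 10^-3 mol
Let x = n(KCl), y = n(KBr).
Titrant: 1x + 1y = 9.921 × 10^-3;  mass: 74.55x + 119.00y = 1.110
Solving, x = 1.587 × 10^-3 mol, y = 8.333 × 10^-3 mol
mass of KCl = 1.587 × 10^-3 × 74.55 = 0.1183 g
% KCl = 0.1183 / 1.110 × 100 = 10.66 %

10.66 %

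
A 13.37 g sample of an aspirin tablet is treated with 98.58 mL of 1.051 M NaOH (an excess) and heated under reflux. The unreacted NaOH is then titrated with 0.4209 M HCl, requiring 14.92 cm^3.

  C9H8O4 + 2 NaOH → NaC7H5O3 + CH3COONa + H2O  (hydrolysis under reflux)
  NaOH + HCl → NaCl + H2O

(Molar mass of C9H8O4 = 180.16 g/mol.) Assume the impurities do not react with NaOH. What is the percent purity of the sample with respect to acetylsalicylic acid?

65.57 %

n(NaOH) added = 0.09858 × 1.051 = 0.1036 mol
n(HCl) used in back-titration = 0.01492 × 0.4209 = 6.280 × 10^-3 mol
n(NaOH) left over = 6.280 × 10^-3 mol (1:1 ratio)
n(NaOH) consumed by analyte = 0.1036 − 6.280 × 10^-3 = 0.09733 mol
From the 1:2 ratio, n(C9H8O4) = 1/2 × 0.09733 = 0.04866 mol
mass of C9H8O4 = 0.04866 × 180.16 = 8.767 g
% C9H8O4 = 8.767 / 13.37 × 100 = 65.57 %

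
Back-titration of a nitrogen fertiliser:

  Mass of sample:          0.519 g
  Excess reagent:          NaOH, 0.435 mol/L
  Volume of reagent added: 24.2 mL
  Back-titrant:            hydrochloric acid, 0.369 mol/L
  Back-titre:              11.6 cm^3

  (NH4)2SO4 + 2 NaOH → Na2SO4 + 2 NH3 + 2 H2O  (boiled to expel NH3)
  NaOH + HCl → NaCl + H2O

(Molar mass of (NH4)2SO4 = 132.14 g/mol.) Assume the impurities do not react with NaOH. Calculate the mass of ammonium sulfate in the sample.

n(NaOH) added = 0.0242 × 0.435 = 0.0105 mol
n(HCl) used in back-titration = 0.0116 × 0.369 = 4.28 × 10^-3 mol
n(NaOH) left over = 4.28 × 10^-3 mol (1:1 ratio)
n(NaOH) consumed by analyte = 0.0105 − 4.28 × 10^-3 = 6.25 × 10^-3 mol
From the 1:2 ratio, n((NH4)2SO4) = 1/2 × 6.25 × 10^-3 = 3.12 × 10^-3 mol
mass of (NH4)2SO4 = 3.12 × 10^-3 × 132.14 = 0.413 g

0.413 g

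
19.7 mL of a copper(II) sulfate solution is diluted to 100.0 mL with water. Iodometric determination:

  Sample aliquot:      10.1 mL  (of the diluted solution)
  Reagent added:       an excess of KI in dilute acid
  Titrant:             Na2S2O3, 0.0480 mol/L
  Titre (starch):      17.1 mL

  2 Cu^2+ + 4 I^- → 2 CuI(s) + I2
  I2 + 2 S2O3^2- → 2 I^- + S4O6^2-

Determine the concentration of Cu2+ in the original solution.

0.413 mol/L

n(S2O3^2-) = 0.0171 × 0.0480 = 8.21 × 10^-4 mol
n(I2) = n(S2O3^2-)/2 = 4.10 × 10^-4 mol
From the 2:1 ratio, n(Cu2+) in the aliquot = 2/1 × 4.10 × 10^-4 = 8.21 × 10^-4 mol
[Cu2+]_dilute = 8.21 × 10^-4 / 0.0101 = 0.0813 mol/L
[Cu2+]_original = 0.0813 × 100.0/19.7 = 0.413 mol/L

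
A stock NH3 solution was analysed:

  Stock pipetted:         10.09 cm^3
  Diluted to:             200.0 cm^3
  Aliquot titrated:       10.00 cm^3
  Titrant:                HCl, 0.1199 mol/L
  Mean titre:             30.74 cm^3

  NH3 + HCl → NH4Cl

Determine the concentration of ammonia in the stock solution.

n(HCl) = 0.03074 × 0.1199 = 3.686 × 10^-3 mol
n(NH3) in the aliquot = 3.686 × 10^-3 mol (1:1 ratio)
[NH3]_dilute = 3.686 × 10^-3 / 0.01000 = 0.3686 mol/L
Dilution factor = 200.0 / 10.09 = 19.82
[NH3]_stock = 0.3686 × 19.82 = 7.306 mol/L

7.306 mol/L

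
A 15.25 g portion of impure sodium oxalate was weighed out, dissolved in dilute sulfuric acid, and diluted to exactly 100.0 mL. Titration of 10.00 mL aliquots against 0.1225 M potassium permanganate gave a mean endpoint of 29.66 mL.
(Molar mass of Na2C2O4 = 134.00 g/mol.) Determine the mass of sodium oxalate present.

12.17 g

2 MnO4^- + 5 C2O4^2- + 16 H^+ → 2 Mn^2+ + 10 CO2 + 8 H2O
n(KMnO4) per titration = 0.02966 × 0.1225 = 3.633 × 10^-3 mol
From the 5:2 ratio, n(Na2C2O4) in each aliquot = 5/2 × 3.633 × 10^-3 = 9.083 × 10^-3 mol
n(Na2C2O4) in the whole flask = 9.083 × 10^-3 × 100.0/10.00 = 0.09083 mol
mass of Na2C2O4 = 0.09083 × 134.00 = 12.17 g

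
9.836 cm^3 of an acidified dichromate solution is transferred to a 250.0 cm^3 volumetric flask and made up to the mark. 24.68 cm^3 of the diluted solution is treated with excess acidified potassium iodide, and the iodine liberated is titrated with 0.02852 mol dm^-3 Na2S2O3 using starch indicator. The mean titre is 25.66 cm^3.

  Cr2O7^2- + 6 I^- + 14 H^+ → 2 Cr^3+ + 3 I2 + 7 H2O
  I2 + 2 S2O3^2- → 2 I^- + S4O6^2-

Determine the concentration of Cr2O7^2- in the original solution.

n(S2O3^2-) = 0.02566 × 0.02852 = 7.318 × 10^-4 mol
n(I2) = n(S2O3^2-)/2 = 3.659 × 10^-4 mol
From the 1:3 ratio, n(Cr2O7^2-) in the aliquot = 1/3 × 3.659 × 10^-4 = 1.220 × 10^-4 mol
[Cr2O7^2-]_dilute = 1.220 × 10^-4 / 0.02468 = 0.004942 mol/L
[Cr2O7^2-]_original = 0.004942 × 250.0/9.836 = 0.1256 mol/L

0.1256 mol/L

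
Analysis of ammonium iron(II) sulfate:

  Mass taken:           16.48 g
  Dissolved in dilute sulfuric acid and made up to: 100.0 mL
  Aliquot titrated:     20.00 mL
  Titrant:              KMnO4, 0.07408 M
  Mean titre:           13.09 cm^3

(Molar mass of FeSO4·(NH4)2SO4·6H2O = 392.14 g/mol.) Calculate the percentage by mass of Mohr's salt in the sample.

MnO4^- + 5 Fe^2+ + 8 H^+ → Mn^2+ + 5 Fe^3+ + 4 H2O
n(KMnO4) per titration = 0.01309 × 0.07408 = 9.697 × 10^-4 mol
From the 5:1 ratio, n(FeSO4·(NH4)2SO4·6H2O) in each aliquot = 5/1 × 9.697 × 10^-4 = 4.849 × 10^-3 mol
n(FeSO4·(NH4)2SO4·6H2O) in the whole flask = 4.849 × 10^-3 × 100.0/20.00 = 0.02424 mol
mass of FeSO4·(NH4)2SO4·6H2O = 0.02424 × 392.14 = 9.507 g
% FeSO4·(NH4)2SO4·6H2O = 9.507 / 16.48 × 100 = 57.69 %

57.69 %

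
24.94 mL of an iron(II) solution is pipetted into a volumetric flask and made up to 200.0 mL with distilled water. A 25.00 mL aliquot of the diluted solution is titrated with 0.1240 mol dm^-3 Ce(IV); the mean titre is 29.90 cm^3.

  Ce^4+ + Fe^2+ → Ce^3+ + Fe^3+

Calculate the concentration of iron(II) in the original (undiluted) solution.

1.189 mol/L

n(Ce4+) = 0.02990 × 0.1240 = 3.708 × 10^-3 mol
n(Fe2+) in the aliquot = 3.708 × 10^-3 mol (1:1 ratio)
[Fe2+]_dilute = 3.708 × 10^-3 / 0.02500 = 0.1483 mol/L
Dilution factor = 200.0 / 24.94 = 8.019
[Fe2+]_stock = 0.1483 × 8.019 = 1.189 mol/L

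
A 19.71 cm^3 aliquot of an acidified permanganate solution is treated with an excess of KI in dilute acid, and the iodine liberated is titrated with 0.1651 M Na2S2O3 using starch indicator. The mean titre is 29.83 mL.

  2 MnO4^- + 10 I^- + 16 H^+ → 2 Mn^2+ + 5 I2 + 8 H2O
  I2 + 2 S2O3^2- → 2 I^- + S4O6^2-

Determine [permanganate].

n(S2O3^2-) = 0.02983 × 0.1651 = 4.925 × 10^-3 mol
n(I2) = n(S2O3^2-)/2 = 2.462 × 10^-3 mol
From the 2:5 ratio, n(MnO4^-) in the aliquot = 2/5 × 2.462 × 10^-3 = 9.850 × 10^-4 mol
[MnO4^-] = 9.850 × 10^-4 / 0.01971 = 0.04997 mol/L

0.04997 M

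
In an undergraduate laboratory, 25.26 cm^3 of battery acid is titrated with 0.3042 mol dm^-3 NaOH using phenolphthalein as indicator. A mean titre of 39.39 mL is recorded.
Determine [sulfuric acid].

H2SO4 + 2 NaOH → Na2SO4 + 2 H2O
n(NaOH) = 0.03939 L × 0.3042 mol/L = 0.01198 mol
From the 1:2 mole ratio, n(H2SO4) = 1/2 × 0.01198 = 5.991 × 10^-3 mol
[H2SO4] = 5.991 × 10^-3 mol / 0.02526 L = 0.2372 mol/L

0.2372 mol/L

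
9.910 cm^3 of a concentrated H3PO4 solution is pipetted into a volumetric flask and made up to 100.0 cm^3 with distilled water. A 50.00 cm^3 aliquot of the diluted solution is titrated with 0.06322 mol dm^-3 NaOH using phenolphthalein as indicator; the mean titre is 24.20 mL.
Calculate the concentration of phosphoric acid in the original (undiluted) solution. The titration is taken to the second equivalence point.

H3PO4 + 2 NaOH → Na2HPO4 + 2 H2O
n(NaOH) = 0.02420 × 0.06322 = 1.530 × 10^-3 mol
From the 1:2 ratio, n(H3PO4) in the aliquot = 1/2 × 1.530 × 10^-3 = 7.650 × 10^-4 mol
[H3PO4]_dilute = 7.650 × 10^-4 / 0.05000 = 0.01530 mol/L
Dilution factor = 100.0 / 9.910 = 10.09
[H3PO4]_stock = 0.01530 × 10.09 = 0.1544 mol/L

0.1544 mol/L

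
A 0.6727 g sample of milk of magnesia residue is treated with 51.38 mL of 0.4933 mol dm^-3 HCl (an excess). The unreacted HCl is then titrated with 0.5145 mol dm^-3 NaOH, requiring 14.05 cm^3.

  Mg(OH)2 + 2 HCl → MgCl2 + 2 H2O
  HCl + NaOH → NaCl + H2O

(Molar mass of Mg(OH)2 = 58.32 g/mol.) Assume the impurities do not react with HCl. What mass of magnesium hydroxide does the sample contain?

0.5283 g

n(HCl) added = 0.05138 × 0.4933 = 0.02535 mol
n(NaOH) used in back-titration = 0.01405 × 0.5145 = 7.229 × 10^-3 mol
n(HCl) left over = 7.229 × 10^-3 mol (1:1 ratio)
n(HCl) consumed by analyte = 0.02535 − 7.229 × 10^-3 = 0.01812 mol
From the 1:2 ratio, n(Mg(OH)2) = 1/2 × 0.01812 = 9.059 × 10^-3 mol
mass of Mg(OH)2 = 9.059 × 10^-3 × 58.32 = 0.5283 g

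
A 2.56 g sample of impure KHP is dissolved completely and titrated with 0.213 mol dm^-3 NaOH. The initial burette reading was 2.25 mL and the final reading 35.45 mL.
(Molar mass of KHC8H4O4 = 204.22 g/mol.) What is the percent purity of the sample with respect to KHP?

KHC8H4O4 + NaOH → KNaC8H4O4 + H2O
n(NaOH) = 0.0332 L × 0.213 mol/L = 7.07 × 10^-3 mol
n(KHC8H4O4) = 7.07 × 10^-3 mol (1:1 ratio)
mass of KHC8H4O4 = 7.07 × 10^-3 × 204.22 g/mol = 1.44 g
% KHC8H4O4 = 1.44 / 2.56 × 100 = 56.4 %

56.4 %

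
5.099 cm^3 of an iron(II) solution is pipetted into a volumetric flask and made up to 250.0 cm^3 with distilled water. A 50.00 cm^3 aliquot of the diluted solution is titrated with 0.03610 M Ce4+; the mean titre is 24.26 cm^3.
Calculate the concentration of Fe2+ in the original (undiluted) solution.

Ce^4+ + Fe^2+ → Ce^3+ + Fe^3+
n(Ce4+) = 0.02426 × 0.03610 = 8.758 × 10^-4 mol
n(Fe2+) in the aliquot = 8.758 × 10^-4 mol (1:1 ratio)
[Fe2+]_dilute = 8.758 × 10^-4 / 0.05000 = 0.01752 mol/L
Dilution factor = 250.0 / 5.099 = 49.03
[Fe2+]_stock = 0.01752 × 49.03 = 0.8588 mol/L

0.8588 M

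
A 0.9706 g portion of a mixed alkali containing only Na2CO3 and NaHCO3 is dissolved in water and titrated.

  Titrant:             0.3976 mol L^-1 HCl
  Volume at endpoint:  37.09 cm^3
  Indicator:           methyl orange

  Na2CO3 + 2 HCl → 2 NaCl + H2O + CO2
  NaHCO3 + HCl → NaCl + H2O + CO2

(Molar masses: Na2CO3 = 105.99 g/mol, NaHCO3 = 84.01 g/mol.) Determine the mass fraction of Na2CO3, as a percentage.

47.23 %

n(HCl) = 0.03709 × 0.3976 = 0.01475 mol
Let x = n(Na2CO3), y = n(NaHCO3).
Titrant: 2x + 1y = 0.01475;  mass: 105.99x + 84.01y = 0.9706
Solving, x = 4.325 × 10^-3 mol, y = 6.097 × 10^-3 mol
mass of Na2CO3 = 4.325 × 10^-3 × 105.99 = 0.4584 g
% Na2CO3 = 0.4584 / 0.9706 × 100 = 47.23 %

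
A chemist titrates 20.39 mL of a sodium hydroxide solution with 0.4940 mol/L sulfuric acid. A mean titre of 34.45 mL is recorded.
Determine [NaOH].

1.669 mol/L

2 NaOH + H2SO4 → Na2SO4 + 2 H2O
n(H2SO4) = 0.03445 L × 0.4940 mol/L = 0.01702 mol
From the 2:1 mole ratio, n(NaOH) = 2/1 × 0.01702 = 0.03404 mol
[NaOH] = 0.03404 mol / 0.02039 L = 1.669 mol/L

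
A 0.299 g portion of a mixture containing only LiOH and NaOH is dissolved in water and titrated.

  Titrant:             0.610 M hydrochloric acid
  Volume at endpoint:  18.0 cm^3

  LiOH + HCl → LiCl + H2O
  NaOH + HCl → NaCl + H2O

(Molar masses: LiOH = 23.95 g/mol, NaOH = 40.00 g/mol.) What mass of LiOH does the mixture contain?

0.209 g

n(HCl) = 0.0180 × 0.610 = 0.0110 mol
Let x = n(LiOH), y = n(NaOH).
Titrant: 1x + 1y = 0.0110;  mass: 23.95x + 40.00y = 0.299
Solving, x = 8.74 × 10^-3 mol, y = 2.24 × 10^-3 mol
mass of LiOH = 8.74 × 10^-3 × 23.95 = 0.209 g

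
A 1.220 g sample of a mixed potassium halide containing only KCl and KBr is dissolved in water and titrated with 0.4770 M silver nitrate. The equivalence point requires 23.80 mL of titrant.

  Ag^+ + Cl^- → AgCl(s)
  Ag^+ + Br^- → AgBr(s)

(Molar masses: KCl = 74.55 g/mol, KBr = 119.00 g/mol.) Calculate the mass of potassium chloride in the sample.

n(AgNO3) = 0.02380 × 0.4770 = 0.01135 mol
Let x = n(KCl), y = n(KBr).
Titrant: 1x + 1y = 0.01135;  mass: 74.55x + 119.00y = 1.220
Solving, x = 2.946 × 10^-3 mol, y = 8.406 × 10^-3 mol
mass of KCl = 2.946 × 10^-3 × 74.55 = 0.2196 g

0.2196 g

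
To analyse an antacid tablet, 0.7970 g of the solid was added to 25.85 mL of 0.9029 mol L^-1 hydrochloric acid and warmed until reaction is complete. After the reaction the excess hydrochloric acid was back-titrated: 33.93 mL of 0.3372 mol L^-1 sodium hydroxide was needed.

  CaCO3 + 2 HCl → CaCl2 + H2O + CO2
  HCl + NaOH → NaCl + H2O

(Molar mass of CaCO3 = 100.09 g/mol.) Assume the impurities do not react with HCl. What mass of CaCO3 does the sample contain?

n(HCl) added = 0.02585 × 0.9029 = 0.02334 mol
n(NaOH) used in back-titration = 0.03393 × 0.3372 = 0.01144 mol
n(HCl) left over = 0.01144 mol (1:1 ratio)
n(HCl) consumed by analyte = 0.02334 − 0.01144 = 0.01190 mol
From the 1:2 ratio, n(CaCO3) = 1/2 × 0.01190 = 5.949 × 10^-3 mol
mass of CaCO3 = 5.949 × 10^-3 × 100.09 = 0.5955 g

0.5955 g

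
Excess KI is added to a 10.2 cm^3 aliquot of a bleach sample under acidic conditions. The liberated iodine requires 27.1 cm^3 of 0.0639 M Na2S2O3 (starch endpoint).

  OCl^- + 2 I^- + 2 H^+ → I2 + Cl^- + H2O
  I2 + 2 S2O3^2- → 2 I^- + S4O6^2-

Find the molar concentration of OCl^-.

n(S2O3^2-) = 0.0271 × 0.0639 = 1.73 × 10^-3 mol
n(I2) = n(S2O3^2-)/2 = 8.66 × 10^-4 mol
n(OCl^-) in the aliquot = 8.66 × 10^-4 mol (1:1 ratio)
[OCl^-] = 8.66 × 10^-4 / 0.0102 = 0.0849 mol/L

0.0849 M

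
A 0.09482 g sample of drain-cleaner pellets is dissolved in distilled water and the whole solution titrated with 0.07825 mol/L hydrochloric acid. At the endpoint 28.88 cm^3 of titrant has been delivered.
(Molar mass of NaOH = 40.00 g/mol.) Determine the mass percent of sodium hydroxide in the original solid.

95.33 %

NaOH + HCl → NaCl + H2O
n(HCl) = 0.02888 L × 0.07825 mol/L = 2.260 × 10^-3 mol
n(NaOH) = 2.260 × 10^-3 mol (1:1 ratio)
mass of NaOH = 2.260 × 10^-3 × 40.00 g/mol = 0.09039 g
% NaOH = 0.09039 / 0.09482 × 100 = 95.33 %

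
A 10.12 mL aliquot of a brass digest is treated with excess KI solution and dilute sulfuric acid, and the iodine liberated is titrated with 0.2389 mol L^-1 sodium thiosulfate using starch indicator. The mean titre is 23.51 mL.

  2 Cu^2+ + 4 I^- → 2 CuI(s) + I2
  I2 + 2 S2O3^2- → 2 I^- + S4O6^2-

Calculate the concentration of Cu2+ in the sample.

0.5550 mol/L

n(S2O3^2-) = 0.02351 × 0.2389 = 5.617 × 10^-3 mol
n(I2) = n(S2O3^2-)/2 = 2.808 × 10^-3 mol
From the 2:1 ratio, n(Cu2+) in the aliquot = 2/1 × 2.808 × 10^-3 = 5.617 × 10^-3 mol
[Cu2+] = 5.617 × 10^-3 / 0.01012 = 0.5550 mol/L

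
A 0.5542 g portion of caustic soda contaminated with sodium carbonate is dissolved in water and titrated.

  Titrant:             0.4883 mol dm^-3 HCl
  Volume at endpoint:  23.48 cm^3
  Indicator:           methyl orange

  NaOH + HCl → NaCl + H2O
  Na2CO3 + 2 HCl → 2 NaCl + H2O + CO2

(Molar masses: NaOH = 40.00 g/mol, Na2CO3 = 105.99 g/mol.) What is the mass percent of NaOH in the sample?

29.66 %

n(HCl) = 0.02348 × 0.4883 = 0.01147 mol
Let x = n(NaOH), y = n(Na2CO3).
Titrant: 1x + 2y = 0.01147;  mass: 40.00x + 105.99y = 0.5542
Solving, x = 4.109 × 10^-3 mol, y = 3.678 × 10^-3 mol
mass of NaOH = 4.109 × 10^-3 × 40.00 = 0.1644 g
% NaOH = 0.1644 / 0.5542 × 100 = 29.66 %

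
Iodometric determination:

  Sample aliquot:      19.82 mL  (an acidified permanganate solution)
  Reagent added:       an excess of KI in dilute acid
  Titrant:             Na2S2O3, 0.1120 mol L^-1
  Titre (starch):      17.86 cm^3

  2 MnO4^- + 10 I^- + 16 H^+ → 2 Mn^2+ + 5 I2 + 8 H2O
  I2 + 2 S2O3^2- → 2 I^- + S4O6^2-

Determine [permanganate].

0.02018 mol/L

n(S2O3^2-) = 0.01786 × 0.1120 = 2.000 × 10^-3 mol
n(I2) = n(S2O3^2-)/2 = 1.000 × 10^-3 mol
From the 2:5 ratio, n(MnO4^-) in the aliquot = 2/5 × 1.000 × 10^-3 = 4.001 × 10^-4 mol
[MnO4^-] = 4.001 × 10^-4 / 0.01982 = 0.02018 mol/L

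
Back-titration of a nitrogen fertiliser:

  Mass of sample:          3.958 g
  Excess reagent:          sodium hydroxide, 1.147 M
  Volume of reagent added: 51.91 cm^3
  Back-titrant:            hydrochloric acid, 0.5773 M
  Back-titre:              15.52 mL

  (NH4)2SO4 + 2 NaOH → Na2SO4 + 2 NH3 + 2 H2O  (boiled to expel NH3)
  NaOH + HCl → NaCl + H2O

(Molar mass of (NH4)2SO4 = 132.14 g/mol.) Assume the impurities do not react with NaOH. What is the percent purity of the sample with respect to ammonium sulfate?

n(NaOH) added = 0.05191 × 1.147 = 0.05954 mol
n(HCl) used in back-titration = 0.01552 × 0.5773 = 8.960 × 10^-3 mol
n(NaOH) left over = 8.960 × 10^-3 mol (1:1 ratio)
n(NaOH) consumed by analyte = 0.05954 − 8.960 × 10^-3 = 0.05058 mol
From the 1:2 ratio, n((NH4)2SO4) = 1/2 × 0.05058 = 0.02529 mol
mass of (NH4)2SO4 = 0.02529 × 132.14 = 3.342 g
% (NH4)2SO4 = 3.342 / 3.958 × 100 = 84.43 %

84.43 %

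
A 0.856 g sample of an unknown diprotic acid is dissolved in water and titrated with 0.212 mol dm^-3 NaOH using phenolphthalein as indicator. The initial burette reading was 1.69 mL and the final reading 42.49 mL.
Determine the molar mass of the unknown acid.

n(NaOH) = 0.0408 L × 0.212 mol/L = 8.65 × 10^-3 mol
From the 1:2 ratio, n(H2A) = 1/2 × 8.65 × 10^-3 = 4.32 × 10^-3 mol
M = m / n = 0.856 g / 4.32 × 10^-3 mol = 198 g/mol

198 g/mol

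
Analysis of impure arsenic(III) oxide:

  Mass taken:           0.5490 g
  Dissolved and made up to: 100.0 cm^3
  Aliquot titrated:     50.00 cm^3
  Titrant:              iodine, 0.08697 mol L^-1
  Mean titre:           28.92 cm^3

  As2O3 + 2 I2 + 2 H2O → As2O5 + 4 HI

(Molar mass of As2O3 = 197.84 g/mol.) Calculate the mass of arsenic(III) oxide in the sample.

0.4976 g

n(I2) per titration = 0.02892 × 0.08697 = 2.515 × 10^-3 mol
From the 1:2 ratio, n(As2O3) in each aliquot = 1/2 × 2.515 × 10^-3 = 1.258 × 10^-3 mol
n(As2O3) in the whole flask = 1.258 × 10^-3 × 100.0/50.00 = 2.515 × 10^-3 mol
mass of As2O3 = 2.515 × 10^-3 × 197.84 = 0.4976 g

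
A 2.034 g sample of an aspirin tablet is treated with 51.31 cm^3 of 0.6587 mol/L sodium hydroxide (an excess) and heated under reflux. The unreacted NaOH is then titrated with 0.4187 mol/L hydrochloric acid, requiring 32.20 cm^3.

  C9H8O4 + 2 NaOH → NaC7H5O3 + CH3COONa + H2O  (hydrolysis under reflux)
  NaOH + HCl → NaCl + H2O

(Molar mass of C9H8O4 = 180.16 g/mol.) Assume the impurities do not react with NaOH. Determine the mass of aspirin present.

n(NaOH) added = 0.05131 × 0.6587 = 0.03380 mol
n(HCl) used in back-titration = 0.03220 × 0.4187 = 0.01348 mol
n(NaOH) left over = 0.01348 mol (1:1 ratio)
n(NaOH) consumed by analyte = 0.03380 − 0.01348 = 0.02032 mol
From the 1:2 ratio, n(C9H8O4) = 1/2 × 0.02032 = 0.01016 mol
mass of C9H8O4 = 0.01016 × 180.16 = 1.830 g

1.830 g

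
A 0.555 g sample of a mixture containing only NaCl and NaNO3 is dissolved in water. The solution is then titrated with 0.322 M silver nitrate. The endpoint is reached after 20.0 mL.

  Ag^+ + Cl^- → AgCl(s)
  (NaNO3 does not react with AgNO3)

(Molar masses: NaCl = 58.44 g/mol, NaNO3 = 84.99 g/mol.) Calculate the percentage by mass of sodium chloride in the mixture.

n(AgNO3) = 0.0200 × 0.322 = 6.44 × 10^-3 mol
Let x = n(NaCl), y = n(NaNO3).
Titrant: 1x = 6.44 × 10^-3;  mass: 58.44x + 84.99y = 0.555
Solving, x = 6.44 × 10^-3 mol, y = 2.10 × 10^-3 mol
mass of NaCl = 6.44 × 10^-3 × 58.44 = 0.376 g
% NaCl = 0.376 / 0.555 × 100 = 67.8 %

67.8 %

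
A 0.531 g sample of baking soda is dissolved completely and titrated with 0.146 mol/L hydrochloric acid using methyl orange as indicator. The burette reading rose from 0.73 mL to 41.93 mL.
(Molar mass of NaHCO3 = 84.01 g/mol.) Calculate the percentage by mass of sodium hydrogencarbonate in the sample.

NaHCO3 + HCl → NaCl + H2O + CO2
n(HCl) = 0.0412 L × 0.146 mol/L = 6.02 × 10^-3 mol
n(NaHCO3) = 6.02 × 10^-3 mol (1:1 ratio)
mass of NaHCO3 = 6.02 × 10^-3 × 84.01 g/mol = 0.505 g
% NaHCO3 = 0.505 / 0.531 × 100 = 95.2 %

95.2 %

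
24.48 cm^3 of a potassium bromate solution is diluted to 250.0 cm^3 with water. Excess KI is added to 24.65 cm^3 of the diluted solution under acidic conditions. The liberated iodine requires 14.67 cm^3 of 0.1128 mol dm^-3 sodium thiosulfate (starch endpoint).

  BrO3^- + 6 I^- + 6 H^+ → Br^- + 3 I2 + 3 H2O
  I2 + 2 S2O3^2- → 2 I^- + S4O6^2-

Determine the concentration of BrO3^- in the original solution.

n(S2O3^2-) = 0.01467 × 0.1128 = 1.655 × 10^-3 mol
n(I2) = n(S2O3^2-)/2 = 8.274 × 10^-4 mol
From the 1:3 ratio, n(BrO3^-) in the aliquot = 1/3 × 8.274 × 10^-4 = 2.758 × 10^-4 mol
[BrO3^-]_dilute = 2.758 × 10^-4 / 0.02465 = 0.01119 mol/L
[BrO3^-]_original = 0.01119 × 250.0/24.48 = 0.1143 mol/L

0.1143 mol/L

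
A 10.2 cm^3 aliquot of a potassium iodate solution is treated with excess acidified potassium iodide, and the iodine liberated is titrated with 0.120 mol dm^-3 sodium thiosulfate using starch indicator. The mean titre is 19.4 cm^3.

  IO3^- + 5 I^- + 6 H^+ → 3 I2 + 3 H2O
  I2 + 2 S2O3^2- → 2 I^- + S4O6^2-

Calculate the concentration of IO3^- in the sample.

n(S2O3^2-) = 0.0194 × 0.120 = 2.33 × 10^-3 mol
n(I2) = n(S2O3^2-)/2 = 1.16 × 10^-3 mol
From the 1:3 ratio, n(IO3^-) in the aliquot = 1/3 × 1.16 × 10^-3 = 3.88 × 10^-4 mol
[IO3^-] = 3.88 × 10^-4 / 0.0102 = 0.0380 mol/L

0.0380 mol/L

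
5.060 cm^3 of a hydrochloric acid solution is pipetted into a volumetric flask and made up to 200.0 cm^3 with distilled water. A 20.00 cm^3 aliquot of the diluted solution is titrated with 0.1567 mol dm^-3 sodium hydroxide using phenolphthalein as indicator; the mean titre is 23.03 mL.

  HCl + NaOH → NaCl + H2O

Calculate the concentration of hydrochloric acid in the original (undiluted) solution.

n(NaOH) = 0.02303 × 0.1567 = 3.609 × 10^-3 mol
n(HCl) in the aliquot = 3.609 × 10^-3 mol (1:1 ratio)
[HCl]_dilute = 3.609 × 10^-3 / 0.02000 = 0.1804 mol/L
Dilution factor = 200.0 / 5.060 = 39.53
[HCl]_stock = 0.1804 × 39.53 = 7.132 mol/L

7.132 mol/L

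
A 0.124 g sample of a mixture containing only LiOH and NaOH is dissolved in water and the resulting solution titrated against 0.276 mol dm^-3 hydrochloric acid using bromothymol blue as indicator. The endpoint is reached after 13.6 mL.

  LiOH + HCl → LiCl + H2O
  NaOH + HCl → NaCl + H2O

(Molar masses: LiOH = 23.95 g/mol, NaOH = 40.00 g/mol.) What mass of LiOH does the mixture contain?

0.0390 g

n(HCl) = 0.0136 × 0.276 = 3.75 × 10^-3 mol
Let x = n(LiOH), y = n(NaOH).
Titrant: 1x + 1y = 3.75 × 10^-3;  mass: 23.95x + 40.00y = 0.124
Solving, x = 1.63 × 10^-3 mol, y = 2.12 × 10^-3 mol
mass of LiOH = 1.63 × 10^-3 × 23.95 = 0.0390 g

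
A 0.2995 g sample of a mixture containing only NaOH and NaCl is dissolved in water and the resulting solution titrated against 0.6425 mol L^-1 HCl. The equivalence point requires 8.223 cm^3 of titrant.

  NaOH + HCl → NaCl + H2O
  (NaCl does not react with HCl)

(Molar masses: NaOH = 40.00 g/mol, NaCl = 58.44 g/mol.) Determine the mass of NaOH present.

0.2113 g

n(HCl) = 0.008223 × 0.6425 = 5.283 × 10^-3 mol
Let x = n(NaOH), y = n(NaCl).
Titrant: 1x = 5.283 × 10^-3;  mass: 40.00x + 58.44y = 0.2995
Solving, x = 5.283 × 10^-3 mol, y = 1.509 × 10^-3 mol
mass of NaOH = 5.283 × 10^-3 × 40.00 = 0.2113 g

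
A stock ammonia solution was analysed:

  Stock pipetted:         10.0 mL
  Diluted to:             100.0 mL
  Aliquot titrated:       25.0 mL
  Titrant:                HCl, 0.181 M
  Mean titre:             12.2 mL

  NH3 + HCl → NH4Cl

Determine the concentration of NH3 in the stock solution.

n(HCl) = 0.0122 × 0.181 = 2.21 × 10^-3 mol
n(NH3) in the aliquot = 2.21 × 10^-3 mol (1:1 ratio)
[NH3]_dilute = 2.21 × 10^-3 / 0.0250 = 0.0883 mol/L
Dilution factor = 100.0 / 10.0 = 10.00
[NH3]_stock = 0.0883 × 10.00 = 0.883 mol/L

0.883 M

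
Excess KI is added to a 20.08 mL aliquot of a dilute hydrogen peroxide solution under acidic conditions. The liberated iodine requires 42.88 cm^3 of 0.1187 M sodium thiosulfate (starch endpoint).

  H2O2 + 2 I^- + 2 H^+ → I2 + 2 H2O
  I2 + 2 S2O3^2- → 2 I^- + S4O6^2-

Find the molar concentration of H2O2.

0.1267 M

n(S2O3^2-) = 0.04288 × 0.1187 = 5.090 × 10^-3 mol
n(I2) = n(S2O3^2-)/2 = 2.545 × 10^-3 mol
n(H2O2) in the aliquot = 2.545 × 10^-3 mol (1:1 ratio)
[H2O2] = 2.545 × 10^-3 / 0.02008 = 0.1267 mol/L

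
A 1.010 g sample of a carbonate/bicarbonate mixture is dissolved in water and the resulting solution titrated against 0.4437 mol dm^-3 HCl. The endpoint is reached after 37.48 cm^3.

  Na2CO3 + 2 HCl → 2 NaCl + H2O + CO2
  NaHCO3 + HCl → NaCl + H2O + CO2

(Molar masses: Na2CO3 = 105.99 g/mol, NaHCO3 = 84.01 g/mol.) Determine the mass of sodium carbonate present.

0.6614 g

n(HCl) = 0.03748 × 0.4437 = 0.01663 mol
Let x = n(Na2CO3), y = n(NaHCO3).
Titrant: 2x + 1y = 0.01663;  mass: 105.99x + 84.01y = 1.010
Solving, x = 6.240 × 10^-3 mol, y = 4.150 × 10^-3 mol
mass of Na2CO3 = 6.240 × 10^-3 × 105.99 = 0.6614 g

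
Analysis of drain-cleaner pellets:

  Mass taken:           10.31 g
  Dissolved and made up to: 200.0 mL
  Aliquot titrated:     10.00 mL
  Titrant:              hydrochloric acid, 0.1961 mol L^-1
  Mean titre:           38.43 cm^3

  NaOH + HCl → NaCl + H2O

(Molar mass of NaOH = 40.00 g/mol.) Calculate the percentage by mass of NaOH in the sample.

58.48 %

n(HCl) per titration = 0.03843 × 0.1961 = 7.536 × 10^-3 mol
n(NaOH) in each aliquot = 7.536 × 10^-3 mol (1:1 ratio)
n(NaOH) in the whole flask = 7.536 × 10^-3 × 200.0/10.00 = 0.1507 mol
mass of NaOH = 0.1507 × 40.00 = 6.029 g
% NaOH = 6.029 / 10.31 × 100 = 58.48 %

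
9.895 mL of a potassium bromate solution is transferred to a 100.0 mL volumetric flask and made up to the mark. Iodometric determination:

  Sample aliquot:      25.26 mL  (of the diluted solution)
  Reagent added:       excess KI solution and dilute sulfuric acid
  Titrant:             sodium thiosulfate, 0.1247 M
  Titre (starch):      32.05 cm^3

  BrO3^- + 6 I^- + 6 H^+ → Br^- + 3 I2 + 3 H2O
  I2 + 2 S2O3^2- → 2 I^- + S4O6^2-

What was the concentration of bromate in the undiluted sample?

0.2665 M

n(S2O3^2-) = 0.03205 × 0.1247 = 3.997 × 10^-3 mol
n(I2) = n(S2O3^2-)/2 = 1.998 × 10^-3 mol
From the 1:3 ratio, n(BrO3^-) in the aliquot = 1/3 × 1.998 × 10^-3 = 6.661 × 10^-4 mol
[BrO3^-]_dilute = 6.661 × 10^-4 / 0.02526 = 0.02637 mol/L
[BrO3^-]_original = 0.02637 × 100.0/9.895 = 0.2665 mol/L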